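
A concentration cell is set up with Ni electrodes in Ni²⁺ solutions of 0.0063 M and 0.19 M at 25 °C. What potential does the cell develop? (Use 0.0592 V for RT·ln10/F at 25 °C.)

0.044 V

Both half-cells are Ni²⁺/Ni, so E°_cell = 0. The concentrated side is the cathode; the cell reaction moves Ni²⁺ from high to low concentration with n = 2.
Q = [Ni²⁺]_dilute/[Ni²⁺]_conc = 0.0063/0.19 = 0.0332.
E = 0 − (0.0592/2) log Q = −(0.0592/2)(-1.479) = 0.0438 V.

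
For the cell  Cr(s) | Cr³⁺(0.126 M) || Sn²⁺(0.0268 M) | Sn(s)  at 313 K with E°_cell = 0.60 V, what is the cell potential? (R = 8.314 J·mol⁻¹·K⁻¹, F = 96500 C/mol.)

Balancing electrons gives n = 6; the reaction quotient is Q = [Cr³⁺]^2/[Sn²⁺]^3 = 825.
E = E° − (RT/nF) ln Q = 0.60 − (8.314×313)/(6×96500) × (6.715) = 0.600 − 0.030 = 0.570 V.

0.570 V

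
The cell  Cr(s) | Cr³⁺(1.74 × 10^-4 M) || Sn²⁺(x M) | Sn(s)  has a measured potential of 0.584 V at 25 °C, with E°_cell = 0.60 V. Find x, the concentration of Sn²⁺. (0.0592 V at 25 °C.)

From the Nernst equation, log Q = n(E° − E)/0.0592 = 6(0.60 − 0.584)/0.0592 = 1.622, so Q = 41.8.
With Q = [Cr³⁺]^2/[Sn²⁺]^3 and the known concentrations, [Sn²⁺]^3 in the denominator gives [Sn²⁺] = 9 × 10^-4 M.

9 × 10^-4 M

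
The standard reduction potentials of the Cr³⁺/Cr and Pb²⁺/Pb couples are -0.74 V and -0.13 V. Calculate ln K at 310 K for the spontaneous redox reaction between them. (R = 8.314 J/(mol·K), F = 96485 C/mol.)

ln K = 137.0

E°_cell = -0.13 − (-0.74) = 0.61 V, with n = 6 electrons transferred.
At equilibrium E = 0, so the Nernst equation gives ln K = nFE°/RT = (6)(96485)(0.61)/((8.314)(310)) = 137.02.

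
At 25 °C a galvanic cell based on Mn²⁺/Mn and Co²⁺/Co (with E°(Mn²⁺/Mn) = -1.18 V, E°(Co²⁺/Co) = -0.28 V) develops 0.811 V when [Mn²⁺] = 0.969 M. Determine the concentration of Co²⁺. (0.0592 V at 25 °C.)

9.5 × 10^-4 M

From the Nernst equation, log Q = n(E° − E)/0.0592 = 2(0.90 − 0.811)/0.0592 = 3.007, so Q = 1020.
With Q = [Mn²⁺]/[Co²⁺] and the known concentrations, [Co²⁺] in the denominator gives [Co²⁺] = 9.5 × 10^-4 M.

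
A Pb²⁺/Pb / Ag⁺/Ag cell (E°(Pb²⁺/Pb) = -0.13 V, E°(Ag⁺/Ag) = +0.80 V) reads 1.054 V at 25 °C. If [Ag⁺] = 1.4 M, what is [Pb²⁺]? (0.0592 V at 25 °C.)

1.3 × 10^-4 M

From the Nernst equation, log Q = n(E° − E)/0.0592 = 2(0.93 − 1.054)/0.0592 = -4.189, so Q = 6.47 × 10^-5.
With Q = [Pb²⁺]/[Ag⁺]^2 and the known concentrations, [Pb²⁺] in the numerator gives [Pb²⁺] = 1.3 × 10^-4 M.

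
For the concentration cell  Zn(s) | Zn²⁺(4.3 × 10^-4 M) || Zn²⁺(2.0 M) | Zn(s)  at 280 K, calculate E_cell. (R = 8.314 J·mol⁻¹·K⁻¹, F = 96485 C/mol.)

Both half-cells are Zn²⁺/Zn, so E°_cell = 0. The concentrated side is the cathode; the cell reaction moves Zn²⁺ from high to low concentration with n = 2.
Q = [Zn²⁺]_dilute/[Zn²⁺]_conc = 4.3 × 10^-4/2.0 = 2.15 × 10^-4.
E = 0 − (RT/nF) ln Q = −((8.314×280)/(2×96485))(-8.445) = 0.1019 V.

0.10 V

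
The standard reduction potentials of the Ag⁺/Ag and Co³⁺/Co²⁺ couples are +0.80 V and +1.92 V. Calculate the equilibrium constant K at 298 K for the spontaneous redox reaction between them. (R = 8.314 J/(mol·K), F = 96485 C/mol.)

E°_cell = +1.92 − (+0.80) = 1.12 V, with n = 1 electron transferred.
At equilibrium E = 0, so the Nernst equation gives ln K = nFE°/RT = (1)(96485)(1.12)/((8.314)(298)) = 43.62.
K = e^43.62 = 8.8 × 10^18.

8.8 × 10^18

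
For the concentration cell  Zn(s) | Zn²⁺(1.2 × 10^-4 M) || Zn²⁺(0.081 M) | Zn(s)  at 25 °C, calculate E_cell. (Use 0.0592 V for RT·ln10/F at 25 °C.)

Both half-cells are Zn²⁺/Zn, so E°_cell = 0. The concentrated side is the cathode; the cell reaction moves Zn²⁺ from high to low concentration with n = 2.
Q = [Zn²⁺]_dilute/[Zn²⁺]_conc = 1.2 × 10^-4/0.081 = 0.00148.
E = 0 − (0.0592/2) log Q = −(0.0592/2)(-2.829) = 0.0837 V.

0.084 V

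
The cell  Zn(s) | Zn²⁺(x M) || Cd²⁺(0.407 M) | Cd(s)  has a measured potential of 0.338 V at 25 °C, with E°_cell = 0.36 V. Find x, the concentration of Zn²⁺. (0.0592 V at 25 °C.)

From the Nernst equation, log Q = n(E° − E)/0.0592 = 2(0.36 − 0.338)/0.0592 = 0.743, so Q = 5.54.
With Q = [Zn²⁺]/[Cd²⁺] and the known concentrations, [Zn²⁺] in the numerator gives [Zn²⁺] = 2.3 M.

2.3 M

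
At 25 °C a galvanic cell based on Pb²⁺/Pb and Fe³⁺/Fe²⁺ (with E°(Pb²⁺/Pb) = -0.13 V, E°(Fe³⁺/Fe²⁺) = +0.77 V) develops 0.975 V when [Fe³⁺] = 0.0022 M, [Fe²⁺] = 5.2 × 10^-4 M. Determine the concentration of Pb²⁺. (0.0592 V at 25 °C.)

From the Nernst equation, log Q = n(E° − E)/0.0592 = 2(0.90 − 0.975)/0.0592 = -2.534, so Q = 0.00293.
With Q = [Pb²⁺]·[Fe²⁺]^2/[Fe³⁺]^2 and the known concentrations, [Pb²⁺] in the numerator gives [Pb²⁺] = 0.052 M.

0.052 M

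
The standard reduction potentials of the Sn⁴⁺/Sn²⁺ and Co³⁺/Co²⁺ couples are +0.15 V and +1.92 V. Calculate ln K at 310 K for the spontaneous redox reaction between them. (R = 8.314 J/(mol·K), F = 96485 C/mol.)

E°_cell = +1.92 − (+0.15) = 1.77 V, with n = 2 electrons transferred.
At equilibrium E = 0, so the Nernst equation gives ln K = nFE°/RT = (2)(96485)(1.77)/((8.314)(310)) = 132.52.

ln K = 132.5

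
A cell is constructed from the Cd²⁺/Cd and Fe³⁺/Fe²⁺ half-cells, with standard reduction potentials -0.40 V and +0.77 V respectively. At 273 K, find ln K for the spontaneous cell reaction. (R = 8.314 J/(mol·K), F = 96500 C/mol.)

E°_cell = +0.77 − (-0.40) = 1.17 V, with n = 2 electrons transferred.
At equilibrium E = 0, so the Nernst equation gives ln K = nFE°/RT = (2)(96500)(1.17)/((8.314)(273)) = 99.49.

ln K = 99.5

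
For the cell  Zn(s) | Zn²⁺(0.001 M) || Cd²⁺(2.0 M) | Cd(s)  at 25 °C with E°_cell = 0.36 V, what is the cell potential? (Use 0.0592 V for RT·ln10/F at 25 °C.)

Balancing electrons gives n = 2; the reaction quotient is Q = [Zn²⁺]/[Cd²⁺] = 5 × 10^-4.
At 25 °C, E = E° − (0.0592/n) log Q = 0.36 − (0.0592/2)(-3.301) = 0.360 + 0.098 = 0.458 V.

0.458 V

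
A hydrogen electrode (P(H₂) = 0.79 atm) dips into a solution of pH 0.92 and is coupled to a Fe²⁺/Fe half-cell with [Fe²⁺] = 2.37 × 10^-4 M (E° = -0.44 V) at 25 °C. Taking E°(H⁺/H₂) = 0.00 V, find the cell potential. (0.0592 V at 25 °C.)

0.50 V

The hydrogen couple is the cathode, so E°_cell = 0.44 V; n = 2.
[H⁺] = 10^(−0.92) = 0.12 M, and Q = [Fe²⁺]·P(H₂) / [H⁺]^2 = 0.0130.
E = E° − (0.0592/2) log Q = 0.44 − (0.0592/2)(-1.888) = 0.496 V.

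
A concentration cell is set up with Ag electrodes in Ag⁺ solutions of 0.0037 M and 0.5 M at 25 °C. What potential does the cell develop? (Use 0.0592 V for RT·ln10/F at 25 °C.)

0.13 V

Both half-cells are Ag⁺/Ag, so E°_cell = 0. The concentrated side is the cathode; the cell reaction moves Ag⁺ from high to low concentration with n = 1.
Q = [Ag⁺]_dilute/[Ag⁺]_conc = 0.0037/0.5 = 0.00740.
E = 0 − (0.0592/1) log Q = −(0.0592/1)(-2.131) = 0.1262 V.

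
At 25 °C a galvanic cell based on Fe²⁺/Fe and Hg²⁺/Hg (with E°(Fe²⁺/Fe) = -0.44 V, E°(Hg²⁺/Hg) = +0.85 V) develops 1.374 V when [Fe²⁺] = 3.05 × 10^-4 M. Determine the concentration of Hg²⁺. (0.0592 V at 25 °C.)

0.21 M

From the Nernst equation, log Q = n(E° − E)/0.0592 = 2(1.29 − 1.374)/0.0592 = -2.838, so Q = 0.00145.
With Q = [Fe²⁺]/[Hg²⁺] and the known concentrations, [Hg²⁺] in the denominator gives [Hg²⁺] = 0.21 M.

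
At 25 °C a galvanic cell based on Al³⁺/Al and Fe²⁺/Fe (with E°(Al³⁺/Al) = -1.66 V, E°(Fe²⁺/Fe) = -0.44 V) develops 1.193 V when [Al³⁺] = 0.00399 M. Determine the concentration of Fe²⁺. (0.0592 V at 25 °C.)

0.0031 M

From the Nernst equation, log Q = n(E° − E)/0.0592 = 6(1.22 − 1.193)/0.0592 = 2.736, so Q = 545.
With Q = [Al³⁺]^2/[Fe²⁺]^3 and the known concentrations, [Fe²⁺]^3 in the denominator gives [Fe²⁺] = 0.0031 M.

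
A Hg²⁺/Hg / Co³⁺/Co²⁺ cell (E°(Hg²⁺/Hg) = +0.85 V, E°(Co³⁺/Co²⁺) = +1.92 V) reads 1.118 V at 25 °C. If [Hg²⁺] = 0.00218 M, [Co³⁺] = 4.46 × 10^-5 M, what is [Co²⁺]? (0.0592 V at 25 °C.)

1.5 × 10^-4 M

From the Nernst equation, log Q = n(E° − E)/0.0592 = 2(1.07 − 1.118)/0.0592 = -1.622, so Q = 0.0239.
With Q = [Hg²⁺]·[Co²⁺]^2/[Co³⁺]^2 and the known concentrations, [Co²⁺]^2 in the numerator gives [Co²⁺] = 1.5 × 10^-4 M.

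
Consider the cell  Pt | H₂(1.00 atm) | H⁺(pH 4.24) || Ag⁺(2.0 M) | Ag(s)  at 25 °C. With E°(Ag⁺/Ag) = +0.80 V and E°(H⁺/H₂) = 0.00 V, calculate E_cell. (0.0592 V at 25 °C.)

1.07 V

The Ag⁺/Ag couple is the cathode, so E°_cell = 0.80 V; n = 2.
[H⁺] = 10^(−4.24) = 5.8 × 10^-5 M, and Q = [H⁺]^2 / ([Ag⁺]^2·P(H₂)) = 8.28 × 10^-10.
E = E° − (0.0592/2) log Q = 0.80 − (0.0592/2)(-9.082) = 1.069 V.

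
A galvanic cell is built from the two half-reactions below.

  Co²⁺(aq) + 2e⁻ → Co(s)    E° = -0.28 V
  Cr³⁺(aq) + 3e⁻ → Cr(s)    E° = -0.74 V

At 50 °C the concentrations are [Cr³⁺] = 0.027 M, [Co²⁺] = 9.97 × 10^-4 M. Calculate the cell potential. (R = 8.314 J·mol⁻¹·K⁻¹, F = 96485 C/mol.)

0.397 V

The Co²⁺/Co couple has the higher reduction potential and acts as the cathode, so E°_cell = -0.28 − (-0.74) = 0.46 V.
Balancing electrons gives n = 6; the reaction quotient is Q = [Cr³⁺]^2/[Co²⁺]^3 = 7.36 × 10^5.
E = E° − (RT/nF) ln Q = 0.46 − (8.314×323)/(6×96485) × (13.508) = 0.460 − 0.063 = 0.397 V.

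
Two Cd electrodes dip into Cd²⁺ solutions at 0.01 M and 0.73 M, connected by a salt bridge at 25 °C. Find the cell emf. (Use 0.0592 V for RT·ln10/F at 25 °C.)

Both half-cells are Cd²⁺/Cd, so E°_cell = 0. The concentrated side is the cathode; the cell reaction moves Cd²⁺ from high to low concentration with n = 2.
Q = [Cd²⁺]_dilute/[Cd²⁺]_conc = 0.01/0.73 = 0.0137.
E = 0 − (0.0592/2) log Q = −(0.0592/2)(-1.863) = 0.0551 V.

0.055 V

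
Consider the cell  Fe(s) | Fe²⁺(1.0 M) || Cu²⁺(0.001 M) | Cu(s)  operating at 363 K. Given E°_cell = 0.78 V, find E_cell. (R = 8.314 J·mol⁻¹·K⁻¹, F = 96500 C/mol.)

Balancing electrons gives n = 2; the reaction quotient is Q = [Fe²⁺]/[Cu²⁺] = 1000.
E = E° − (RT/nF) ln Q = 0.78 − (8.314×363)/(2×96500) × (6.908) = 0.780 − 0.108 = 0.672 V.

0.672 V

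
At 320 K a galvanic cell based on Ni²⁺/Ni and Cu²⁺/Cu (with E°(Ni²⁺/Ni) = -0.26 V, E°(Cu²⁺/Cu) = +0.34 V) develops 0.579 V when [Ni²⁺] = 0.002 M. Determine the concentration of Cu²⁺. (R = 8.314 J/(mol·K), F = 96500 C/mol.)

From the Nernst equation, ln Q = nF(E° − E)/RT = 2×96500×(0.60 − 0.579)/(8.314×320) = 1.523, so Q = 4.59.
With Q = [Ni²⁺]/[Cu²⁺] and the known concentrations, [Cu²⁺] in the denominator gives [Cu²⁺] = 4.4 × 10^-4 M.

4.4 × 10^-4 M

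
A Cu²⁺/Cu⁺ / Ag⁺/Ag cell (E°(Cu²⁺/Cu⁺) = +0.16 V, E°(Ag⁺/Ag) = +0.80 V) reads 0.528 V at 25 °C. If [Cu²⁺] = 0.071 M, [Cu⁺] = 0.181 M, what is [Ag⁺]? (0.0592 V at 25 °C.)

From the Nernst equation, log Q = n(E° − E)/0.0592 = 1(0.64 − 0.528)/0.0592 = 1.892, so Q = 78.0.
With Q = [Cu²⁺]/([Cu⁺]·[Ag⁺]) and the known concentrations, [Ag⁺] in the denominator gives [Ag⁺] = 0.005 M.

0.005 M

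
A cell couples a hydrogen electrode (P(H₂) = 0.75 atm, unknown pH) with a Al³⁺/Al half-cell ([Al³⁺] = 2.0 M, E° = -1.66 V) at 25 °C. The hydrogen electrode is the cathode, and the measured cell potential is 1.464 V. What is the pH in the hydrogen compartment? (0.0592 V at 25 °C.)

pH = 3.27

E°_cell = 1.66 V and n = 6.
log Q = n(E° − E)/0.0592 = 6×(1.66 − 1.464)/0.0592 = 19.865.
With Q = [Al³⁺]^2·P(H₂)^3 / [H⁺]^6, solving for [H⁺] gives log[H⁺] = -3.273, so pH = 3.27.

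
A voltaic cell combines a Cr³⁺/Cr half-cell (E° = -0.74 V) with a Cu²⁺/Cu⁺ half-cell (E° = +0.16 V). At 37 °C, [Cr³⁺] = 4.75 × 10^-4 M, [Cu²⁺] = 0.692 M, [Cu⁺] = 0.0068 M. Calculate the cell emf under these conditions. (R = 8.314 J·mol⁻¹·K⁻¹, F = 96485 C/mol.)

The Cu²⁺/Cu⁺ couple has the higher reduction potential and acts as the cathode, so E°_cell = +0.16 − (-0.74) = 0.90 V.
Balancing electrons gives n = 3; the reaction quotient is Q = [Cr³⁺]·[Cu⁺]^3/[Cu²⁺]^3 = 4.51 × 10^-10.
E = E° − (RT/nF) ln Q = 0.90 − (8.314×310)/(3×96485) × (-21.520) = 0.900 + 0.192 = 1.092 V.

1.09 V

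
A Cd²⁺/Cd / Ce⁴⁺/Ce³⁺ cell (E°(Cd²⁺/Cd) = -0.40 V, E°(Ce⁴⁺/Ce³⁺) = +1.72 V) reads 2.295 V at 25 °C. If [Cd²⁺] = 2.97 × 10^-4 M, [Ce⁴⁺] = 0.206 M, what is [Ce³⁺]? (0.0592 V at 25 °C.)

From the Nernst equation, log Q = n(E° − E)/0.0592 = 2(2.12 − 2.295)/0.0592 = -5.912, so Q = 1.22 × 10^-6.
With Q = [Cd²⁺]·[Ce³⁺]^2/[Ce⁴⁺]^2 and the known concentrations, [Ce³⁺]^2 in the numerator gives [Ce³⁺] = 0.013 M.

0.013 M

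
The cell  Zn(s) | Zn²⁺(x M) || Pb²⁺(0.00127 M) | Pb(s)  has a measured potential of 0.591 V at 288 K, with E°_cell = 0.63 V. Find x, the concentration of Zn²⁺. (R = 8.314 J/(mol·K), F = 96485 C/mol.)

0.029 M

From the Nernst equation, ln Q = nF(E° − E)/RT = 2×96485×(0.63 − 0.591)/(8.314×288) = 3.143, so Q = 23.2.
With Q = [Zn²⁺]/[Pb²⁺] and the known concentrations, [Zn²⁺] in the numerator gives [Zn²⁺] = 0.029 M.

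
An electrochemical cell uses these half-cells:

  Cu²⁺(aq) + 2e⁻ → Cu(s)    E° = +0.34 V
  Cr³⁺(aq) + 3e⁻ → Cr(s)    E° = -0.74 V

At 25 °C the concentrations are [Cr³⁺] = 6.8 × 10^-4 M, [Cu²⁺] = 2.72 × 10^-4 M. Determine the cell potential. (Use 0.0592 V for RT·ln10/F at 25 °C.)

The Cu²⁺/Cu couple has the higher reduction potential and acts as the cathode, so E°_cell = +0.34 − (-0.74) = 1.08 V.
Balancing electrons gives n = 6; the reaction quotient is Q = [Cr³⁺]^2/[Cu²⁺]^3 = 2.3 × 10^4.
At 25 °C, E = E° − (0.0592/n) log Q = 1.08 − (0.0592/6)(4.361) = 1.080 − 0.043 = 1.037 V.

1.04 V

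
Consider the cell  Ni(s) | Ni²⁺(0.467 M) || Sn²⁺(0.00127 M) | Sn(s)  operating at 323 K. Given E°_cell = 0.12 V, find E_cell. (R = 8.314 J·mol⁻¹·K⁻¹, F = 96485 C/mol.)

0.038 V

Balancing electrons gives n = 2; the reaction quotient is Q = [Ni²⁺]/[Sn²⁺] = 368.
E = E° − (RT/nF) ln Q = 0.12 − (8.314×323)/(2×96485) × (5.907) = 0.120 − 0.082 = 0.038 V.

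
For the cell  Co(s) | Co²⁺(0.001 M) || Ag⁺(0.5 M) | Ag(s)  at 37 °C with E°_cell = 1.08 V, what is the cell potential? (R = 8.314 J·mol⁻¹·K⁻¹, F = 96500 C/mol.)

1.15 V

Balancing electrons gives n = 2; the reaction quotient is Q = [Co²⁺]/[Ag⁺]^2 = 0.00400.
E = E° − (RT/nF) ln Q = 1.08 − (8.314×310)/(2×96500) × (-5.521) = 1.080 + 0.074 = 1.154 V.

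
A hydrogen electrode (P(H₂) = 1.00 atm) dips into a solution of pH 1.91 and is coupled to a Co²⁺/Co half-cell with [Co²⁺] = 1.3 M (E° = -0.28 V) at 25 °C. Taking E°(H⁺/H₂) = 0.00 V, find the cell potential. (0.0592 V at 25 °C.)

0.16 V

The hydrogen couple is the cathode, so E°_cell = 0.28 V; n = 2.
[H⁺] = 10^(−1.91) = 0.012 M, and Q = [Co²⁺]·P(H₂) / [H⁺]^2 = 8590.
E = E° − (0.0592/2) log Q = 0.28 − (0.0592/2)(3.934) = 0.164 V.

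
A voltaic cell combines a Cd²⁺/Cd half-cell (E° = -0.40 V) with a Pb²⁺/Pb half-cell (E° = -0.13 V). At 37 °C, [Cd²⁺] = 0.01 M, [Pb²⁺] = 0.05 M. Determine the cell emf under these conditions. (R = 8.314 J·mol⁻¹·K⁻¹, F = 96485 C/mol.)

The Pb²⁺/Pb couple has the higher reduction potential and acts as the cathode, so E°_cell = -0.13 − (-0.40) = 0.27 V.
Balancing electrons gives n = 2; the reaction quotient is Q = [Cd²⁺]/[Pb²⁺] = 0.200.
E = E° − (RT/nF) ln Q = 0.27 − (8.314×310)/(2×96485) × (-1.609) = 0.270 + 0.021 = 0.291 V.

0.291 V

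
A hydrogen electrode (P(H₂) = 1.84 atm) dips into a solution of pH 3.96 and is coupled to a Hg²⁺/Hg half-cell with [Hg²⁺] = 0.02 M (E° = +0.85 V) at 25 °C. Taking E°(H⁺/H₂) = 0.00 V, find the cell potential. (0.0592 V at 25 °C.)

1.04 V

The Hg²⁺/Hg couple is the cathode, so E°_cell = 0.85 V; n = 2.
[H⁺] = 10^(−3.96) = 1.1 × 10^-4 M, and Q = [H⁺]^2 / ([Hg²⁺]·P(H₂)) = 3.27 × 10^-7.
E = E° − (0.0592/2) log Q = 0.85 − (0.0592/2)(-6.486) = 1.042 V.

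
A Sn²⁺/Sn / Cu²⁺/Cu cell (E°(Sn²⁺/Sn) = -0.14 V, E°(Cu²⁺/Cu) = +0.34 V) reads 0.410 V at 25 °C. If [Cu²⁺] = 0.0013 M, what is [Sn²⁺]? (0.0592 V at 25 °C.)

From the Nernst equation, log Q = n(E° − E)/0.0592 = 2(0.48 − 0.410)/0.0592 = 2.365, so Q = 232.
With Q = [Sn²⁺]/[Cu²⁺] and the known concentrations, [Sn²⁺] in the numerator gives [Sn²⁺] = 0.3 M.

0.3 M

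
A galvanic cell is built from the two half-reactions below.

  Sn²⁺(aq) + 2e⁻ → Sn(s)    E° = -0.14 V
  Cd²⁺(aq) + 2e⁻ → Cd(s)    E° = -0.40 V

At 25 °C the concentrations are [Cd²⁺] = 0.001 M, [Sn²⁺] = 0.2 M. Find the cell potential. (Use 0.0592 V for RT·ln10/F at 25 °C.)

The Sn²⁺/Sn couple has the higher reduction potential and acts as the cathode, so E°_cell = -0.14 − (-0.40) = 0.26 V.
Balancing electrons gives n = 2; the reaction quotient is Q = [Cd²⁺]/[Sn²⁺] = 0.00500.
At 25 °C, E = E° − (0.0592/n) log Q = 0.26 − (0.0592/2)(-2.301) = 0.260 + 0.068 = 0.328 V.

0.328 V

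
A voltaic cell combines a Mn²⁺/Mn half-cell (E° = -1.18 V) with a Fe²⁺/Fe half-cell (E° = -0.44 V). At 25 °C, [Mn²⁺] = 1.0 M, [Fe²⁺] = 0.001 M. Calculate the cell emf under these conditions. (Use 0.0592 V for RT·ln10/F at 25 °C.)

The Fe²⁺/Fe couple has the higher reduction potential and acts as the cathode, so E°_cell = -0.44 − (-1.18) = 0.74 V.
Balancing electrons gives n = 2; the reaction quotient is Q = [Mn²⁺]/[Fe²⁺] = 1000.
At 25 °C, E = E° − (0.0592/n) log Q = 0.74 − (0.0592/2)(3.000) = 0.740 − 0.089 = 0.651 V.

0.651 V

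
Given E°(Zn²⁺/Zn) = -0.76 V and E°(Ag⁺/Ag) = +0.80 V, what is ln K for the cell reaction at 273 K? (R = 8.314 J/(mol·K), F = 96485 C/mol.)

ln K = 132.6

E°_cell = +0.80 − (-0.76) = 1.56 V, with n = 2 electrons transferred.
At equilibrium E = 0, so the Nernst equation gives ln K = nFE°/RT = (2)(96485)(1.56)/((8.314)(273)) = 132.63.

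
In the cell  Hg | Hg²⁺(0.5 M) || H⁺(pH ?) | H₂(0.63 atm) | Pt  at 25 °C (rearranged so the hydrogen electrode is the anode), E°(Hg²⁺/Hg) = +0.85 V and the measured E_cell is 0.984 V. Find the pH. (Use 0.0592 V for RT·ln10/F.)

E°_cell = 0.85 V and n = 2.
log Q = n(E° − E)/0.0592 = 2×(0.85 − 0.984)/0.0592 = -4.527.
With Q = [H⁺]^2 / ([Hg²⁺]·P(H₂)), solving for [H⁺] gives log[H⁺] = -2.514, so pH = 2.51.

pH = 2.51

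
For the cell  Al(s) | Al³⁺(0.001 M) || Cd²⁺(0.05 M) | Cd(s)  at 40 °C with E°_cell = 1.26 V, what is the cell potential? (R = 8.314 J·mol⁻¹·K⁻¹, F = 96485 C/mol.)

Balancing electrons gives n = 6; the reaction quotient is Q = [Al³⁺]^2/[Cd²⁺]^3 = 0.00800.
E = E° − (RT/nF) ln Q = 1.26 − (8.314×313)/(6×96485) × (-4.828) = 1.260 + 0.022 = 1.282 V.

1.28 V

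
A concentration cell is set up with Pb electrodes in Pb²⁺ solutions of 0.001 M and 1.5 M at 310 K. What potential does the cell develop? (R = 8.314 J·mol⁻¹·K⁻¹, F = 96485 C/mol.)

Both half-cells are Pb²⁺/Pb, so E°_cell = 0. The concentrated side is the cathode; the cell reaction moves Pb²⁺ from high to low concentration with n = 2.
Q = [Pb²⁺]_dilute/[Pb²⁺]_conc = 0.001/1.5 = 6.67 × 10^-4.
E = 0 − (RT/nF) ln Q = −((8.314×310)/(2×96485))(-7.313) = 0.0977 V.

0.098 V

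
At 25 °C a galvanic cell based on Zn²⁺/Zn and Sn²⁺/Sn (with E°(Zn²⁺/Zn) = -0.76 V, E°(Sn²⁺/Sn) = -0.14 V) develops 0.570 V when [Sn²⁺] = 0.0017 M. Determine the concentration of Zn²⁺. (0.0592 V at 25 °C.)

From the Nernst equation, log Q = n(E° − E)/0.0592 = 2(0.62 − 0.570)/0.0592 = 1.689, so Q = 48.9.
With Q = [Zn²⁺]/[Sn²⁺] and the known concentrations, [Zn²⁺] in the numerator gives [Zn²⁺] = 0.083 M.

0.083 M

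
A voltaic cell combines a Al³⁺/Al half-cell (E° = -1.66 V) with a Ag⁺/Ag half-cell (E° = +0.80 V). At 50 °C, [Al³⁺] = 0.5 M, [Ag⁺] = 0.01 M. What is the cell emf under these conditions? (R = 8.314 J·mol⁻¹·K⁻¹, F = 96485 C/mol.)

2.34 V

The Ag⁺/Ag couple has the higher reduction potential and acts as the cathode, so E°_cell = +0.80 − (-1.66) = 2.46 V.
Balancing electrons gives n = 3; the reaction quotient is Q = [Al³⁺]/[Ag⁺]^3 = 5 × 10^5.
E = E° − (RT/nF) ln Q = 2.46 − (8.314×323)/(3×96485) × (13.122) = 2.460 − 0.122 = 2.338 V.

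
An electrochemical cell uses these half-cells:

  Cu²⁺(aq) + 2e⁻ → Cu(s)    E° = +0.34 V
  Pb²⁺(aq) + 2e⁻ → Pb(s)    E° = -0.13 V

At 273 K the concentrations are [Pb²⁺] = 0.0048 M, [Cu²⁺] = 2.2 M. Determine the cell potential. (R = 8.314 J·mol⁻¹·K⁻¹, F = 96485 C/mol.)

0.542 V

The Cu²⁺/Cu couple has the higher reduction potential and acts as the cathode, so E°_cell = +0.34 − (-0.13) = 0.47 V.
Balancing electrons gives n = 2; the reaction quotient is Q = [Pb²⁺]/[Cu²⁺] = 0.00218.
E = E° − (RT/nF) ln Q = 0.47 − (8.314×273)/(2×96485) × (-6.128) = 0.470 + 0.072 = 0.542 V.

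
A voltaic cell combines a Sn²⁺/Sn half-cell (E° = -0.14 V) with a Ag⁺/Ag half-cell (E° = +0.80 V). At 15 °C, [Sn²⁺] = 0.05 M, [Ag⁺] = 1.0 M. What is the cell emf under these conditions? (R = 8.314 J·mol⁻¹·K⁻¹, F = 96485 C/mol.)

The Ag⁺/Ag couple has the higher reduction potential and acts as the cathode, so E°_cell = +0.80 − (-0.14) = 0.94 V.
Balancing electrons gives n = 2; the reaction quotient is Q = [Sn²⁺]/[Ag⁺]^2 = 0.0500.
E = E° − (RT/nF) ln Q = 0.94 − (8.314×288)/(2×96485) × (-2.996) = 0.940 + 0.037 = 0.977 V.

0.977 V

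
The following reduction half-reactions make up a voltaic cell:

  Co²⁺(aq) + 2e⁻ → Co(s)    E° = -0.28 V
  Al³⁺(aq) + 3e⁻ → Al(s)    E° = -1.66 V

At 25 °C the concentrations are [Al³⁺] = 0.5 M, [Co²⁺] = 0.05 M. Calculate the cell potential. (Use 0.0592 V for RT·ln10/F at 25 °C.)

The Co²⁺/Co couple has the higher reduction potential and acts as the cathode, so E°_cell = -0.28 − (-1.66) = 1.38 V.
Balancing electrons gives n = 6; the reaction quotient is Q = [Al³⁺]^2/[Co²⁺]^3 = 2000.
At 25 °C, E = E° − (0.0592/n) log Q = 1.38 − (0.0592/6)(3.301) = 1.380 − 0.033 = 1.347 V.

1.35 V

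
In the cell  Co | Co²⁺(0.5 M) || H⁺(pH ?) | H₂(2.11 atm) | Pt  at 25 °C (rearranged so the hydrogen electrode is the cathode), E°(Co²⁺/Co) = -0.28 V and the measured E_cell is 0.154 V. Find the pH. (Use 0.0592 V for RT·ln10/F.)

pH = 2.12

E°_cell = 0.28 V and n = 2.
log Q = n(E° − E)/0.0592 = 2×(0.28 − 0.154)/0.0592 = 4.257.
With Q = [Co²⁺]·P(H₂) / [H⁺]^2, solving for [H⁺] gives log[H⁺] = -2.117, so pH = 2.12.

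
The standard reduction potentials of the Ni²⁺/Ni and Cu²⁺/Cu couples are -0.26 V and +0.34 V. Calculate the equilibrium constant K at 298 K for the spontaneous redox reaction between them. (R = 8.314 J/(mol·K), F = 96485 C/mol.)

E°_cell = +0.34 − (-0.26) = 0.60 V, with n = 2 electrons transferred.
At equilibrium E = 0, so the Nernst equation gives ln K = nFE°/RT = (2)(96485)(0.60)/((8.314)(298)) = 46.73.
K = e^46.73 = 2 × 10^20.

2 × 10^20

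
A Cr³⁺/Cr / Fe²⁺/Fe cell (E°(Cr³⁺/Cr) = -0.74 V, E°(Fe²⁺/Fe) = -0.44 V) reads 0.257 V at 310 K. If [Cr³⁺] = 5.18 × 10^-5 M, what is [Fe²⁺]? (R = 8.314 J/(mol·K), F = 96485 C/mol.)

From the Nernst equation, ln Q = nF(E° − E)/RT = 6×96485×(0.30 − 0.257)/(8.314×310) = 9.658, so Q = 1.57 × 10^4.
With Q = [Cr³⁺]^2/[Fe²⁺]^3 and the known concentrations, [Fe²⁺]^3 in the denominator gives [Fe²⁺] = 5.6 × 10^-5 M.

5.6 × 10^-5 M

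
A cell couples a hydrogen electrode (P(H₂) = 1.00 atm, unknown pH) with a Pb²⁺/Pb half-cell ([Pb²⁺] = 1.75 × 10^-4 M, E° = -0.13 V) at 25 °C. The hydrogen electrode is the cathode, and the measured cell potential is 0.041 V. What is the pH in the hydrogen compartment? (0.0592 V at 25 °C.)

pH = 3.38

E°_cell = 0.13 V and n = 2.
log Q = n(E° − E)/0.0592 = 2×(0.13 − 0.041)/0.0592 = 3.007.
With Q = [Pb²⁺]·P(H₂) / [H⁺]^2, solving for [H⁺] gives log[H⁺] = -3.382, so pH = 3.38.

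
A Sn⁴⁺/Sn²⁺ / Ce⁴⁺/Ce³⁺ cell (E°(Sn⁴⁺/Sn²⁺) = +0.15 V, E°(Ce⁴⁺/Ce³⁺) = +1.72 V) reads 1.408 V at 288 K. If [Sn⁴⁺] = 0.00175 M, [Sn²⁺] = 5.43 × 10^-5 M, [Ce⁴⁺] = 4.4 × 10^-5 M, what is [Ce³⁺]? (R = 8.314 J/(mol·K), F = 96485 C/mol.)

0.0053 M

From the Nernst equation, ln Q = nF(E° − E)/RT = 2×96485×(1.57 − 1.408)/(8.314×288) = 13.056, so Q = 4.68 × 10^5.
With Q = [Sn⁴⁺]·[Ce³⁺]^2/([Sn²⁺]·[Ce⁴⁺]^2) and the known concentrations, [Ce³⁺]^2 in the numerator gives [Ce³⁺] = 0.0053 M.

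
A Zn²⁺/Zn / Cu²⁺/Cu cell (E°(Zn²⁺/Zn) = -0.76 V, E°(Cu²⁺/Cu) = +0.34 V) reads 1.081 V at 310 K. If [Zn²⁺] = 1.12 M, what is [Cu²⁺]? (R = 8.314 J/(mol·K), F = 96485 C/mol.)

From the Nernst equation, ln Q = nF(E° − E)/RT = 2×96485×(1.10 − 1.081)/(8.314×310) = 1.423, so Q = 4.15.
With Q = [Zn²⁺]/[Cu²⁺] and the known concentrations, [Cu²⁺] in the denominator gives [Cu²⁺] = 0.27 M.

0.27 M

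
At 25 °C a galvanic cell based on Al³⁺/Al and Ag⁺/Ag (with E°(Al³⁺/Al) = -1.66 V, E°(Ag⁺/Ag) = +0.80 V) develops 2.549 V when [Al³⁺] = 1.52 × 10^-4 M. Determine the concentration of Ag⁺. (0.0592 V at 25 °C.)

From the Nernst equation, log Q = n(E° − E)/0.0592 = 3(2.46 − 2.549)/0.0592 = -4.510, so Q = 3.09 × 10^-5.
With Q = [Al³⁺]/[Ag⁺]^3 and the known concentrations, [Ag⁺]^3 in the denominator gives [Ag⁺] = 1.7 M.

1.7 M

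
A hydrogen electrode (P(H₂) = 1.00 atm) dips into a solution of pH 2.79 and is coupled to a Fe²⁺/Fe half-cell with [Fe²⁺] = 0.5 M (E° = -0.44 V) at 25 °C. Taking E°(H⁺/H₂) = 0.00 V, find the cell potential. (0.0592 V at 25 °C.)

The hydrogen couple is the cathode, so E°_cell = 0.44 V; n = 2.
[H⁺] = 10^(−2.79) = 0.0016 M, and Q = [Fe²⁺]·P(H₂) / [H⁺]^2 = 1.9 × 10^5.
E = E° − (0.0592/2) log Q = 0.44 − (0.0592/2)(5.279) = 0.284 V.

0.28 V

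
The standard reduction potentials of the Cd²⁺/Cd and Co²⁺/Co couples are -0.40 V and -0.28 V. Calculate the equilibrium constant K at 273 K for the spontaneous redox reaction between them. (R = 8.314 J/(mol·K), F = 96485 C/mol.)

E°_cell = -0.28 − (-0.40) = 0.12 V, with n = 2 electrons transferred.
At equilibrium E = 0, so the Nernst equation gives ln K = nFE°/RT = (2)(96485)(0.12)/((8.314)(273)) = 10.20.
K = e^10.20 = 2.7 × 10^4.

2.7 × 10^4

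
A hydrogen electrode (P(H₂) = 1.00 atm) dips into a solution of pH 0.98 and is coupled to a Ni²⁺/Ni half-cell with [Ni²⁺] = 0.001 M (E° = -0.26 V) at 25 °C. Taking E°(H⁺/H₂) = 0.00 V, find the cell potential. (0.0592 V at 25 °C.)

The hydrogen couple is the cathode, so E°_cell = 0.26 V; n = 2.
[H⁺] = 10^(−0.98) = 0.10 M, and Q = [Ni²⁺]·P(H₂) / [H⁺]^2 = 0.0912.
E = E° − (0.0592/2) log Q = 0.26 − (0.0592/2)(-1.040) = 0.291 V.

0.29 V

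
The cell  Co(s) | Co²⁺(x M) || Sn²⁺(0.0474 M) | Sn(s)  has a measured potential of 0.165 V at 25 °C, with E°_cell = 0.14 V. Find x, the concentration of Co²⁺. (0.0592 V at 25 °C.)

0.0068 M

From the Nernst equation, log Q = n(E° − E)/0.0592 = 2(0.14 − 0.165)/0.0592 = -0.845, so Q = 0.143.
With Q = [Co²⁺]/[Sn²⁺] and the known concentrations, [Co²⁺] in the numerator gives [Co²⁺] = 0.0068 M.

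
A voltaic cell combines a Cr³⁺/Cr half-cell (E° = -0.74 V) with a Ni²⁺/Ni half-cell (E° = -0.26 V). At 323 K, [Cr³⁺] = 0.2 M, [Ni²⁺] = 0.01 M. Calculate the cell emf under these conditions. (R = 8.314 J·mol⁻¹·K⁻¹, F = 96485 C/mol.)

0.431 V

The Ni²⁺/Ni couple has the higher reduction potential and acts as the cathode, so E°_cell = -0.26 − (-0.74) = 0.48 V.
Balancing electrons gives n = 6; the reaction quotient is Q = [Cr³⁺]^2/[Ni²⁺]^3 = 4 × 10^4.
E = E° − (RT/nF) ln Q = 0.48 − (8.314×323)/(6×96485) × (10.597) = 0.480 − 0.049 = 0.431 V.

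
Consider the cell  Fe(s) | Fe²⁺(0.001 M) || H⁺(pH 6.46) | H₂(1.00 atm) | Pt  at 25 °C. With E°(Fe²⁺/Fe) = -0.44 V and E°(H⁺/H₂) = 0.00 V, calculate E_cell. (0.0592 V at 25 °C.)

0.15 V

The hydrogen couple is the cathode, so E°_cell = 0.44 V; n = 2.
[H⁺] = 10^(−6.46) = 3.5 × 10^-7 M, and Q = [Fe²⁺]·P(H₂) / [H⁺]^2 = 8.32 × 10^9.
E = E° − (0.0592/2) log Q = 0.44 − (0.0592/2)(9.920) = 0.146 V.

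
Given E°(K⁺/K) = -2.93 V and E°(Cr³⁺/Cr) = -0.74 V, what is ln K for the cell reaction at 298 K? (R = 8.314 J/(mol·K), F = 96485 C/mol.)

E°_cell = -0.74 − (-2.93) = 2.19 V, with n = 3 electrons transferred.
At equilibrium E = 0, so the Nernst equation gives ln K = nFE°/RT = (3)(96485)(2.19)/((8.314)(298)) = 255.86.

ln K = 255.9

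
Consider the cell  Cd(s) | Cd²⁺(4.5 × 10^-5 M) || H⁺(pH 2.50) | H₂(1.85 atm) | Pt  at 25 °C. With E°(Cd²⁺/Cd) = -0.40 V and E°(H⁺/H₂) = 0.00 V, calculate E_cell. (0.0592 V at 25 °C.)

0.37 V

The hydrogen couple is the cathode, so E°_cell = 0.40 V; n = 2.
[H⁺] = 10^(−2.50) = 0.0032 M, and Q = [Cd²⁺]·P(H₂) / [H⁺]^2 = 8.32.
E = E° − (0.0592/2) log Q = 0.40 − (0.0592/2)(0.920) = 0.373 V.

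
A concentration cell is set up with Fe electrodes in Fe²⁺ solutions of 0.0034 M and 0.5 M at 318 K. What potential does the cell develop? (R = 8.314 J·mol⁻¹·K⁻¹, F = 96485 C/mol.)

0.068 V

Both half-cells are Fe²⁺/Fe, so E°_cell = 0. The concentrated side is the cathode; the cell reaction moves Fe²⁺ from high to low concentration with n = 2.
Q = [Fe²⁺]_dilute/[Fe²⁺]_conc = 0.0034/0.5 = 0.00680.
E = 0 − (RT/nF) ln Q = −((8.314×318)/(2×96485))(-4.991) = 0.0684 V.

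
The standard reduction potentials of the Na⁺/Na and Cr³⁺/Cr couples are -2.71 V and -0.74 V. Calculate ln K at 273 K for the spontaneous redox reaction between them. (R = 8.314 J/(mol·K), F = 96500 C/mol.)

ln K = 251.3

E°_cell = -0.74 − (-2.71) = 1.97 V, with n = 3 electrons transferred.
At equilibrium E = 0, so the Nernst equation gives ln K = nFE°/RT = (3)(96500)(1.97)/((8.314)(273)) = 251.27.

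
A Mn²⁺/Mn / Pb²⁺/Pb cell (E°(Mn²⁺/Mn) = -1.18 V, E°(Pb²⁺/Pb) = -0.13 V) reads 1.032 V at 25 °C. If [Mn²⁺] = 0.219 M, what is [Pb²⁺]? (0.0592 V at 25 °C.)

0.054 M

From the Nernst equation, log Q = n(E° − E)/0.0592 = 2(1.05 − 1.032)/0.0592 = 0.608, so Q = 4.06.
With Q = [Mn²⁺]/[Pb²⁺] and the known concentrations, [Pb²⁺] in the denominator gives [Pb²⁺] = 0.054 M.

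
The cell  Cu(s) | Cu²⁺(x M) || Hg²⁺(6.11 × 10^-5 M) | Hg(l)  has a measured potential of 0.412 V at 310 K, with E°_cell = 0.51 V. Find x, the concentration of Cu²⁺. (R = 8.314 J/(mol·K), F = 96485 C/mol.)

0.094 M

From the Nernst equation, ln Q = nF(E° − E)/RT = 2×96485×(0.51 − 0.412)/(8.314×310) = 7.337, so Q = 1540.
With Q = [Cu²⁺]/[Hg²⁺] and the known concentrations, [Cu²⁺] in the numerator gives [Cu²⁺] = 0.094 M.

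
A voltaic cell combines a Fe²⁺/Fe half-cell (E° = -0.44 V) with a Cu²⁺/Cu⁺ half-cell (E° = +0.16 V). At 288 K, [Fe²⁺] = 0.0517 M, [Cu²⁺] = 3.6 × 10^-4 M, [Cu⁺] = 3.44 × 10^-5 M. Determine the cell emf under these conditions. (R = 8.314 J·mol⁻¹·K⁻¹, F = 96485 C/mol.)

The Cu²⁺/Cu⁺ couple has the higher reduction potential and acts as the cathode, so E°_cell = +0.16 − (-0.44) = 0.60 V.
Balancing electrons gives n = 2; the reaction quotient is Q = [Fe²⁺]·[Cu⁺]^2/[Cu²⁺]^2 = 4.72 × 10^-4.
E = E° − (RT/nF) ln Q = 0.60 − (8.314×288)/(2×96485) × (-7.658) = 0.600 + 0.095 = 0.695 V.

0.695 V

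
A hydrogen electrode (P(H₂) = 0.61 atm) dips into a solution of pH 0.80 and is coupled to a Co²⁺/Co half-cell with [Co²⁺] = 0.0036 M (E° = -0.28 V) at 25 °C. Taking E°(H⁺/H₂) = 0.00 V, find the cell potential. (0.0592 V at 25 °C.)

0.31 V

The hydrogen couple is the cathode, so E°_cell = 0.28 V; n = 2.
[H⁺] = 10^(−0.80) = 0.16 M, and Q = [Co²⁺]·P(H₂) / [H⁺]^2 = 0.0874.
E = E° − (0.0592/2) log Q = 0.28 − (0.0592/2)(-1.058) = 0.311 V.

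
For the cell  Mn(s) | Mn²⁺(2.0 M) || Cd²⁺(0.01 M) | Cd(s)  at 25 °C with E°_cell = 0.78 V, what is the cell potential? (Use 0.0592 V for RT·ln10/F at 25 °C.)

Balancing electrons gives n = 2; the reaction quotient is Q = [Mn²⁺]/[Cd²⁺] = 200.
At 25 °C, E = E° − (0.0592/n) log Q = 0.78 − (0.0592/2)(2.301) = 0.780 − 0.068 = 0.712 V.

0.712 V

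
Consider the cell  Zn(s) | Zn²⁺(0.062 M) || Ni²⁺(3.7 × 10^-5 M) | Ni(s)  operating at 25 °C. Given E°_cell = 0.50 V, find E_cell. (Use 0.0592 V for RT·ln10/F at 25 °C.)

Balancing electrons gives n = 2; the reaction quotient is Q = [Zn²⁺]/[Ni²⁺] = 1680.
At 25 °C, E = E° − (0.0592/n) log Q = 0.50 − (0.0592/2)(3.224) = 0.500 − 0.095 = 0.405 V.

0.405 V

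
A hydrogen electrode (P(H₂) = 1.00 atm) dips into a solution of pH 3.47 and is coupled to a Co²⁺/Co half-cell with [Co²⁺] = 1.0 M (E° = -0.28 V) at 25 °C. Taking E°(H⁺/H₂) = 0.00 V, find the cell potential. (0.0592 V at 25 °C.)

The hydrogen couple is the cathode, so E°_cell = 0.28 V; n = 2.
[H⁺] = 10^(−3.47) = 3.4 × 10^-4 M, and Q = [Co²⁺]·P(H₂) / [H⁺]^2 = 8.71 × 10^6.
E = E° − (0.0592/2) log Q = 0.28 − (0.0592/2)(6.940) = 0.075 V.

0.075 V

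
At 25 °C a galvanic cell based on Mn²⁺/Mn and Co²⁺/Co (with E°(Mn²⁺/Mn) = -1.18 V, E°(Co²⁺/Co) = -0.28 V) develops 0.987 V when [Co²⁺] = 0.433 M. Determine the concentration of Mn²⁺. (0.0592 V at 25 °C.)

5 × 10^-4 M

From the Nernst equation, log Q = n(E° − E)/0.0592 = 2(0.90 − 0.987)/0.0592 = -2.939, so Q = 0.00115.
With Q = [Mn²⁺]/[Co²⁺] and the known concentrations, [Mn²⁺] in the numerator gives [Mn²⁺] = 5 × 10^-4 M.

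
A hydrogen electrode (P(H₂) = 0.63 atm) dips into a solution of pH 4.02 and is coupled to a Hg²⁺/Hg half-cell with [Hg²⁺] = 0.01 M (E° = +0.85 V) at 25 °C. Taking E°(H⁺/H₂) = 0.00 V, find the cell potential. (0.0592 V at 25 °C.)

The Hg²⁺/Hg couple is the cathode, so E°_cell = 0.85 V; n = 2.
[H⁺] = 10^(−4.02) = 9.5 × 10^-5 M, and Q = [H⁺]^2 / ([Hg²⁺]·P(H₂)) = 1.45 × 10^-6.
E = E° − (0.0592/2) log Q = 0.85 − (0.0592/2)(-5.839) = 1.023 V.

1.02 V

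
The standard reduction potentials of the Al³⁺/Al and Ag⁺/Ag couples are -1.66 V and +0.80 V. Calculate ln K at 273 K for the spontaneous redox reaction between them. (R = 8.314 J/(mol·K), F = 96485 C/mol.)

ln K = 313.7

E°_cell = +0.80 − (-1.66) = 2.46 V, with n = 3 electrons transferred.
At equilibrium E = 0, so the Nernst equation gives ln K = nFE°/RT = (3)(96485)(2.46)/((8.314)(273)) = 313.72.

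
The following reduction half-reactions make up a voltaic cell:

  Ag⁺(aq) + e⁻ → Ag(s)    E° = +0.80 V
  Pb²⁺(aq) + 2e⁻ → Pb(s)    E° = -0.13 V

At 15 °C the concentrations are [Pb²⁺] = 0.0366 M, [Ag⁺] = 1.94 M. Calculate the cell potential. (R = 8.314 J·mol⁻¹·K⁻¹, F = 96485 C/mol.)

0.987 V

The Ag⁺/Ag couple has the higher reduction potential and acts as the cathode, so E°_cell = +0.80 − (-0.13) = 0.93 V.
Balancing electrons gives n = 2; the reaction quotient is Q = [Pb²⁺]/[Ag⁺]^2 = 0.00972.
E = E° − (RT/nF) ln Q = 0.93 − (8.314×288)/(2×96485) × (-4.633) = 0.930 + 0.057 = 0.987 V.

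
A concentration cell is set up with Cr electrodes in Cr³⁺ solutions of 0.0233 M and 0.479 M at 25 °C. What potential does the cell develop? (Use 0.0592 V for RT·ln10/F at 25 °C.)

0.026 V

Both half-cells are Cr³⁺/Cr, so E°_cell = 0. The concentrated side is the cathode; the cell reaction moves Cr³⁺ from high to low concentration with n = 3.
Q = [Cr³⁺]_dilute/[Cr³⁺]_conc = 0.0233/0.479 = 0.0486.
E = 0 − (0.0592/3) log Q = −(0.0592/3)(-1.313) = 0.0259 V.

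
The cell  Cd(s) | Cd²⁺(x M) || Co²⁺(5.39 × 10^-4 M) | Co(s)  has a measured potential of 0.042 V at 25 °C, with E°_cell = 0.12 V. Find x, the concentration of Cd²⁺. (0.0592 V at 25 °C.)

From the Nernst equation, log Q = n(E° − E)/0.0592 = 2(0.12 − 0.042)/0.0592 = 2.635, so Q = 432.
With Q = [Cd²⁺]/[Co²⁺] and the known concentrations, [Cd²⁺] in the numerator gives [Cd²⁺] = 0.23 M.

0.23 M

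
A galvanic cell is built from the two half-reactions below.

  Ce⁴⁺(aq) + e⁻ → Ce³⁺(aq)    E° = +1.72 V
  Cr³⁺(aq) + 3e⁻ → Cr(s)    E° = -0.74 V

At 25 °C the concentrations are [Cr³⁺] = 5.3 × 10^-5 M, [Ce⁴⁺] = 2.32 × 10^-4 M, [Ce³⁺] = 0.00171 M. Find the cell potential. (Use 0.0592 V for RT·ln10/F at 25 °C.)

2.49 V

The Ce⁴⁺/Ce³⁺ couple has the higher reduction potential and acts as the cathode, so E°_cell = +1.72 − (-0.74) = 2.46 V.
Balancing electrons gives n = 3; the reaction quotient is Q = [Cr³⁺]·[Ce³⁺]^3/[Ce⁴⁺]^3 = 0.0212.
At 25 °C, E = E° − (0.0592/n) log Q = 2.46 − (0.0592/3)(-1.673) = 2.460 + 0.033 = 2.493 V.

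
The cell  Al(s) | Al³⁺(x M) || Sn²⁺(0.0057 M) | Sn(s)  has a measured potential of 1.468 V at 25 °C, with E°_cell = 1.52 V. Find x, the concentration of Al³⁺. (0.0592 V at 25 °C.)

0.19 M

From the Nernst equation, log Q = n(E° − E)/0.0592 = 6(1.52 − 1.468)/0.0592 = 5.270, so Q = 1.86 × 10^5.
With Q = [Al³⁺]^2/[Sn²⁺]^3 and the known concentrations, [Al³⁺]^2 in the numerator gives [Al³⁺] = 0.19 M.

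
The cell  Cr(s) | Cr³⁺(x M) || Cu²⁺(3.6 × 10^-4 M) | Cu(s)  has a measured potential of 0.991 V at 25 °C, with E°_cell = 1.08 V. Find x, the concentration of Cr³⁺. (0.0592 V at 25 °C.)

0.22 M

From the Nernst equation, log Q = n(E° − E)/0.0592 = 6(1.08 − 0.991)/0.0592 = 9.020, so Q = 1.05 × 10^9.
With Q = [Cr³⁺]^2/[Cu²⁺]^3 and the known concentrations, [Cr³⁺]^2 in the numerator gives [Cr³⁺] = 0.22 M.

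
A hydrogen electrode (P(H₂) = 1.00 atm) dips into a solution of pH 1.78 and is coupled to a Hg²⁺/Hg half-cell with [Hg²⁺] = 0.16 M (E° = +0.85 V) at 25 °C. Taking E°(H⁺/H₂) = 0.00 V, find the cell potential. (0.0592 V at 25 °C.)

The Hg²⁺/Hg couple is the cathode, so E°_cell = 0.85 V; n = 2.
[H⁺] = 10^(−1.78) = 0.017 M, and Q = [H⁺]^2 / ([Hg²⁺]·P(H₂)) = 0.00172.
E = E° − (0.0592/2) log Q = 0.85 − (0.0592/2)(-2.764) = 0.932 V.

0.93 V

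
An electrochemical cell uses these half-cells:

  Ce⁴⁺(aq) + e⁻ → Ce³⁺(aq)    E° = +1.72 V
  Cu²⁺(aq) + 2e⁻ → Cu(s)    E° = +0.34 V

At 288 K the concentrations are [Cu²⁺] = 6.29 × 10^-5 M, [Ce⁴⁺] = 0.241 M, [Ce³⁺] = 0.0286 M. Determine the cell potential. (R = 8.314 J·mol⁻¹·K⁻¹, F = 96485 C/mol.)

1.55 V

The Ce⁴⁺/Ce³⁺ couple has the higher reduction potential and acts as the cathode, so E°_cell = +1.72 − (+0.34) = 1.38 V.
Balancing electrons gives n = 2; the reaction quotient is Q = [Cu²⁺]·[Ce³⁺]^2/[Ce⁴⁺]^2 = 8.86 × 10^-7.
E = E° − (RT/nF) ln Q = 1.38 − (8.314×288)/(2×96485) × (-13.937) = 1.380 + 0.173 = 1.553 V.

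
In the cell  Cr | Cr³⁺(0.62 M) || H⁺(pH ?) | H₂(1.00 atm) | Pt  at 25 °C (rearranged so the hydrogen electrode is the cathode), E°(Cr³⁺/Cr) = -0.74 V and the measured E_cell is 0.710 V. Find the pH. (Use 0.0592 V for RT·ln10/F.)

E°_cell = 0.74 V and n = 6.
log Q = n(E° − E)/0.0592 = 6×(0.74 − 0.710)/0.0592 = 3.041.
With Q = [Cr³⁺]^2·P(H₂)^3 / [H⁺]^6, solving for [H⁺] gives log[H⁺] = -0.576, so pH = 0.58.

pH = 0.58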